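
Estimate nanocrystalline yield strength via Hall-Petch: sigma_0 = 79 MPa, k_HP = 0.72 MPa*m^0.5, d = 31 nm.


d = 31 nm = 3.1e-08 m
sqrt(d) = 0.0001760682
Hall-Petch contribution = k / sqrt(d) = 0.72 / 0.0001760682 = 4089.3 MPa
sigma = sigma_0 + k/sqrt(d) = 79 + 4089.3 = 4168.3 MPa

4168.3


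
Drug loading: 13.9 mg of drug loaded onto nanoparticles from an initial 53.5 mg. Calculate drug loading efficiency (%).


Drug loading efficiency = (drug loaded / drug initial) * 100
DLE = 13.9 / 53.5 * 100
DLE = 0.2598 * 100
DLE = 25.98%

25.98


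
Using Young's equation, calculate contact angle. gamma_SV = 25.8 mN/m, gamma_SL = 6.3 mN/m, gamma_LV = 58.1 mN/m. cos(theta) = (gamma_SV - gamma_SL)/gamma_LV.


cos(theta) = (gamma_SV - gamma_SL) / gamma_LV
cos(theta) = (25.8 - 6.3) / 58.1
cos(theta) = 0.335628
theta = arccos(0.335628) = 70.39 degrees

70.39


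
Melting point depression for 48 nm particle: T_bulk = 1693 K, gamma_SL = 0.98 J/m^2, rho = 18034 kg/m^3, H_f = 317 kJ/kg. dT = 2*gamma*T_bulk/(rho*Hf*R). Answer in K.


Radius R = 48/2 = 24 nm = 2.4e-08 m
Convert H_f = 317 kJ/kg = 317000 J/kg
dT = 2 * gamma_SL * T_bulk / (rho * H_f * R)
dT = 2 * 0.98 * 1693 / (18034 * 317000 * 2.4e-08)
dT = 24.2 K

24.2


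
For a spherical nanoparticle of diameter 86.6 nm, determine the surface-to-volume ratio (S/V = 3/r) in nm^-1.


Radius r = 86.6/2 = 43.3 nm
S/V = 3 / r = 3 / 43.3
S/V = 0.0693 nm^-1

0.0693


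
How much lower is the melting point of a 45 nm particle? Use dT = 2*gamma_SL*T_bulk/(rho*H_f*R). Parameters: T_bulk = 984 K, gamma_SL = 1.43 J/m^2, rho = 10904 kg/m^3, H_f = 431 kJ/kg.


Radius R = 45/2 = 22.5 nm = 2.25e-08 m
Convert H_f = 431 kJ/kg = 431000 J/kg
dT = 2 * gamma_SL * T_bulk / (rho * H_f * R)
dT = 2 * 1.43 * 984 / (10904 * 431000 * 2.25e-08)
dT = 26.6 K

26.6


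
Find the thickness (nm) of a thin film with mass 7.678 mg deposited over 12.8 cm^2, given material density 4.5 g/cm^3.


Convert: m = 7.678 mg = 7.6780e-06 kg, A = 12.8 cm^2 = 1.2800e-03 m^2, rho = 4.5 g/cm^3 = 4500 kg/m^3
t = m / (A * rho)
t = 7.6780e-06 / (1.2800e-03 * 4500)
t = 1.3330e-06 m = 1333.0 nm

1333.0


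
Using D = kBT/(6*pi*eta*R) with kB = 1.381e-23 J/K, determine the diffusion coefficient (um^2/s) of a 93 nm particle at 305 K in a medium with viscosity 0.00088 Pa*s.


Radius R = 93/2 = 46.5 nm = 4.65e-08 m
D = kB*T / (6*pi*eta*R)
D = 1.381e-23 * 305 / (6 * pi * 0.00088 * 4.65e-08)
D = 5.46081e-12 m^2/s = 5.461 um^2/s

5.461


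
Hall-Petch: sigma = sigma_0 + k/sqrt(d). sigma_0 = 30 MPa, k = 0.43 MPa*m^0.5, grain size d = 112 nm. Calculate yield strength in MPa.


d = 112 nm = 1.12e-07 m
sqrt(d) = 0.000334664
Hall-Petch contribution = k / sqrt(d) = 0.43 / 0.000334664 = 1284.9 MPa
sigma = sigma_0 + k/sqrt(d) = 30 + 1284.9 = 1314.9 MPa

1314.9


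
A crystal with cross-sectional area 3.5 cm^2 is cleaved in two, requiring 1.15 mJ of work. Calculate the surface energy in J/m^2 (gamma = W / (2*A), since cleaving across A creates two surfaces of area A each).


Convert: A = 3.5 cm^2 = 0.00035 m^2, W = 1.15 mJ = 0.00115 J
Cleaving exposes two faces of area A, so total new surface = 2*A and gamma = W / (2*A)
gamma = 0.00115 / (2 * 0.00035)
gamma = 1.643 J/m^2

1.643


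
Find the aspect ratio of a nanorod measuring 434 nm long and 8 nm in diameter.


Aspect ratio AR = length / diameter
AR = 434 / 8
AR = 54.25

54.25


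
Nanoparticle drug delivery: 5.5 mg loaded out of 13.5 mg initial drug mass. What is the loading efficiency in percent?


Drug loading efficiency = (drug loaded / drug initial) * 100
DLE = 5.5 / 13.5 * 100
DLE = 0.4074 * 100
DLE = 40.74%

40.74


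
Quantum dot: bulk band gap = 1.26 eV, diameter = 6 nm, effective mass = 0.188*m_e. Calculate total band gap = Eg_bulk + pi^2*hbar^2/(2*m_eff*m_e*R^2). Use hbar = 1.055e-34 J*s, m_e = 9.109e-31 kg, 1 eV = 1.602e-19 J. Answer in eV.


Radius R = 6/2 nm = 3e-09 m
Confinement energy dE = pi^2 * hbar^2 / (2 * m_eff * m_e * R^2)
dE = pi^2 * (1.055e-34)^2 / (2 * 0.188 * 9.109e-31 * (3e-09)^2) J, divided by 1.602e-19 J/eV
dE = 0.2225 eV
Total band gap = E_g(bulk) + dE = 1.26 + 0.2225 = 1.4825 eV

1.4825


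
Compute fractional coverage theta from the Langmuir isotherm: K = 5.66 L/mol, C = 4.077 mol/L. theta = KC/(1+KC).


Langmuir isotherm: theta = K*C / (1 + K*C)
K*C = 5.66 * 4.077 = 23.07582
theta = 23.07582 / (1 + 23.07582) = 23.07582 / 24.07582
theta = 0.9585

0.9585


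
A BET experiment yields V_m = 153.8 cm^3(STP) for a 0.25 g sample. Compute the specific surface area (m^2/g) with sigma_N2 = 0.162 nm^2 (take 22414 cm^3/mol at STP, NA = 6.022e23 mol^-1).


Number of moles in monolayer = V_m / 22414 = 153.8 / 22414 = 0.00686178
Number of molecules = moles * NA = 0.00686178 * 6.022e23
SA = molecules * sigma / mass
SA = (153.8 / 22414) * 6.022e23 * 0.162e-18 / 0.25
SA = 2677.6 m^2/g

2677.6


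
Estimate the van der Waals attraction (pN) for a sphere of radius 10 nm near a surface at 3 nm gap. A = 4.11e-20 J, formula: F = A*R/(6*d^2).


Convert to SI: R = 10 nm = 1e-08 m, d = 3 nm = 3e-09 m
F = A * R / (6 * d^2)
F = 4.11e-20 * 1e-08 / (6 * (3e-09)^2)
F = 7.61111e-12 N = 7.611 pN

7.611


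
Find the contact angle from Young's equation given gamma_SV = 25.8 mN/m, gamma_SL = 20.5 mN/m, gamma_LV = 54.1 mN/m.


cos(theta) = (gamma_SV - gamma_SL) / gamma_LV
cos(theta) = (25.8 - 20.5) / 54.1
cos(theta) = 0.097967
theta = arccos(0.097967) = 84.38 degrees

84.38


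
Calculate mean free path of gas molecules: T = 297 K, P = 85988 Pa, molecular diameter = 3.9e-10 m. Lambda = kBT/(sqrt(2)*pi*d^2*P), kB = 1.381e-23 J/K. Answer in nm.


Mean free path: lambda = kB*T / (sqrt(2) * pi * d^2 * P)
lambda = 1.381e-23 * 297 / (sqrt(2) * pi * (3.9e-10)^2 * 85988)
lambda = 7.05859e-08 m
lambda = 70.59 nm

70.59


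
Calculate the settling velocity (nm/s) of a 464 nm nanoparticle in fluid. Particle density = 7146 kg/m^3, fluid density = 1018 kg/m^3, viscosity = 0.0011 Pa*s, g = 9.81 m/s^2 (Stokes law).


Radius R = 464/2 nm = 2.32e-07 m
Density difference = 7146 - 1018 = 6128 kg/m^3
v = 2 * R^2 * (rho_p - rho_f) * g / (9 * eta)
v = 2 * (2.32e-07)^2 * 6128 * 9.81 / (9 * 0.0011)
v = 6.5367e-07 m/s = 653.67 nm/s

653.67


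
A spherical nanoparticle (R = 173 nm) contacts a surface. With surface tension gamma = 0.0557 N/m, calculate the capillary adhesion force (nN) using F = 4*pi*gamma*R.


Convert radius: R = 173 nm = 1.73e-07 m
F = 4 * pi * gamma * R
F = 4 * pi * 0.0557 * 1.73e-07
F = 1.21091e-07 N = 121.0908 nN

121.0908


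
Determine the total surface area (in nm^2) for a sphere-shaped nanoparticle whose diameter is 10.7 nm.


Radius r = 10.7/2 = 5.35 nm
Surface area SA = 4 * pi * r^2
SA = 4 * pi * (5.35)^2
SA = 359.68 nm^2

359.68


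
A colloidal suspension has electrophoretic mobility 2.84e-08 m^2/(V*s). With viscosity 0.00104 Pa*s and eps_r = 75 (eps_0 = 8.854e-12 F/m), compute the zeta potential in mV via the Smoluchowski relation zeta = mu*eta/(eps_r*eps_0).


Smoluchowski equation: zeta = mu * eta / (eps_r * eps_0)
zeta = 2.84e-08 * 0.00104 / (75 * 8.854e-12)
zeta = 0.044479 V = 44.48 mV

44.48


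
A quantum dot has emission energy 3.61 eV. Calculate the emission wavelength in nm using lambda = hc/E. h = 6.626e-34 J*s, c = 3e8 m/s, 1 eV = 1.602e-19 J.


Convert energy: E = 3.61 eV = 3.61 * 1.602e-19 = 5.78322e-19 J
lambda = h*c / E = 6.626e-34 * 3e8 / 5.78322e-19
lambda = 3.43719e-07 m = 343.7 nm

343.7


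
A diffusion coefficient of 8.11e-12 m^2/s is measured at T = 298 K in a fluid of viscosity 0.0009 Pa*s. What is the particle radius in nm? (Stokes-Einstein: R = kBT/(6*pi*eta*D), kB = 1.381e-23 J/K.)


Stokes-Einstein: R = kB*T / (6*pi*eta*D)
R = 1.381e-23 * 298 / (6 * pi * 0.0009 * 8.11e-12)
R = 2.9912e-08 m = 29.91 nm

29.91


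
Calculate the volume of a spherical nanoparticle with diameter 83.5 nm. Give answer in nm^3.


Radius r = 83.5/2 = 41.75 nm
Volume V = (4/3) * pi * r^3
V = (4/3) * pi * (41.75)^3
V = 304830.24 nm^3

304830.24


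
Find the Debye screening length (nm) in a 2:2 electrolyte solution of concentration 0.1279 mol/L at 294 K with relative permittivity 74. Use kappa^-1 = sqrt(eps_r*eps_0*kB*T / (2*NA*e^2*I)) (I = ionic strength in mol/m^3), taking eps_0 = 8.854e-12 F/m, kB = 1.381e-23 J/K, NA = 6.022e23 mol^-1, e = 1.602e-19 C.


Ionic strength I = 0.1279 * 2^2 * 1000 = 511.6 mol/m^3
kappa^-1 = sqrt(74 * 8.854e-12 * 1.381e-23 * 294 / (2 * 6.022e23 * (1.602e-19)^2 * 511.6))
kappa^-1 = 0.41 nm

0.41


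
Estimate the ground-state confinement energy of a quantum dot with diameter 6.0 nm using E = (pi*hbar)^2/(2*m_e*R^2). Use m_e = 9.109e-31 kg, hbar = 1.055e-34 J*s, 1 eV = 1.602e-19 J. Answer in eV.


Radius R = 6.0/2 = 3 nm = 3e-09 m
E = (pi * 1.055e-34)^2 / (2 * 9.109e-31 * (3e-09)^2)
E(J) = 6.69979e-21
E = E(J) / 1.602e-19 = 0.0418 eV

0.0418


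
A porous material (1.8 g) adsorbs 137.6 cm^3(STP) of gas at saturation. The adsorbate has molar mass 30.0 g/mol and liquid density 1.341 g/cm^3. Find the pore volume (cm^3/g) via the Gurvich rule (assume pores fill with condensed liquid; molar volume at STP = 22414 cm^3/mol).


Moles adsorbed n = V_ads / 22414 = 137.6 / 22414 = 6.139020e-03 mol
Liquid volume V_liq = n * M / rho_liq = 6.139020e-03 * 30.0 / 1.341 = 0.13734 cm^3
Specific pore volume V_pore = V_liq / m_sample = 0.13734 / 1.8
V_pore = 0.0763 cm^3/g

0.0763


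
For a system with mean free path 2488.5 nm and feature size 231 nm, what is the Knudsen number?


Knudsen number Kn = lambda / L
Kn = 2488.5 / 231
Kn = 10.7727

10.7727


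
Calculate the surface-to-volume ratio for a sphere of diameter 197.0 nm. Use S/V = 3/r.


Radius r = 197.0/2 = 98.5 nm
S/V = 3 / r = 3 / 98.5
S/V = 0.0305 nm^-1

0.0305


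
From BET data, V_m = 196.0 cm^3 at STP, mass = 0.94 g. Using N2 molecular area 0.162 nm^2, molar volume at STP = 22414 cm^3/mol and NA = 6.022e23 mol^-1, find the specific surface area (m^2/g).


Number of moles in monolayer = V_m / 22414 = 196.0 / 22414 = 0.00874453
Number of molecules = moles * NA = 0.00874453 * 6.022e23
SA = molecules * sigma / mass
SA = (196.0 / 22414) * 6.022e23 * 0.162e-18 / 0.94
SA = 907.5 m^2/g

907.5


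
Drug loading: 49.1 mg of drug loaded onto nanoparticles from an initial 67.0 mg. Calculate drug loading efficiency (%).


Drug loading efficiency = (drug loaded / drug initial) * 100
DLE = 49.1 / 67.0 * 100
DLE = 0.7328 * 100
DLE = 73.28%

73.28


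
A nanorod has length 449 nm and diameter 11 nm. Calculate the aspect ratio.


Aspect ratio AR = length / diameter
AR = 449 / 11
AR = 40.82

40.82


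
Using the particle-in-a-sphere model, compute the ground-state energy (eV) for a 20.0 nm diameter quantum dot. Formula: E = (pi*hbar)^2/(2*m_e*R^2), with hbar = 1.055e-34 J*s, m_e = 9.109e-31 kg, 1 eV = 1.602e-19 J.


Radius R = 20.0/2 = 10 nm = 1e-08 m
E = (pi * 1.055e-34)^2 / (2 * 9.109e-31 * (1e-08)^2)
E(J) = 6.02981e-22
E = E(J) / 1.602e-19 = 0.0038 eV

0.0038


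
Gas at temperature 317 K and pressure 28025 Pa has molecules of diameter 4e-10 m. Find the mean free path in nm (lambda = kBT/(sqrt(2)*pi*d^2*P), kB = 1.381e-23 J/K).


Mean free path: lambda = kB*T / (sqrt(2) * pi * d^2 * P)
lambda = 1.381e-23 * 317 / (sqrt(2) * pi * (4e-10)^2 * 28025)
lambda = 2.19747e-07 m
lambda = 219.75 nm

219.75


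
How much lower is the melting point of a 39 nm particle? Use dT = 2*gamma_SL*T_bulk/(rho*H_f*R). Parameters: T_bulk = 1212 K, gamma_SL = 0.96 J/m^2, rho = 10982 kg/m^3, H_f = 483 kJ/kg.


Radius R = 39/2 = 19.5 nm = 1.95e-08 m
Convert H_f = 483 kJ/kg = 483000 J/kg
dT = 2 * gamma_SL * T_bulk / (rho * H_f * R)
dT = 2 * 0.96 * 1212 / (10982 * 483000 * 1.95e-08)
dT = 22.5 K

22.5


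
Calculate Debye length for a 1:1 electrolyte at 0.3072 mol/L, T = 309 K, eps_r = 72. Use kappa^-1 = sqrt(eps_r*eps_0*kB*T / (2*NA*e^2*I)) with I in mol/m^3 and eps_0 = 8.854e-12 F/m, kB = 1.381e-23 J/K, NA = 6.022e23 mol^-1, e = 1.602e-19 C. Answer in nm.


Ionic strength I = 0.3072 * 1^2 * 1000 = 307.2 mol/m^3
kappa^-1 = sqrt(72 * 8.854e-12 * 1.381e-23 * 309 / (2 * 6.022e23 * (1.602e-19)^2 * 307.2))
kappa^-1 = 0.535 nm

0.535


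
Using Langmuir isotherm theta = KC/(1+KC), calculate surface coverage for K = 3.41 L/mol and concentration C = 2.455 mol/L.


Langmuir isotherm: theta = K*C / (1 + K*C)
K*C = 3.41 * 2.455 = 8.37155
theta = 8.37155 / (1 + 8.37155) = 8.37155 / 9.37155
theta = 0.8933

0.8933


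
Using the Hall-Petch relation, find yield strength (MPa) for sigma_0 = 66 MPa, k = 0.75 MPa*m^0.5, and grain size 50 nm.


d = 50 nm = 5e-08 m
sqrt(d) = 0.0002236068
Hall-Petch contribution = k / sqrt(d) = 0.75 / 0.0002236068 = 3354.1 MPa
sigma = sigma_0 + k/sqrt(d) = 66 + 3354.1 = 3420.1 MPa

3420.1


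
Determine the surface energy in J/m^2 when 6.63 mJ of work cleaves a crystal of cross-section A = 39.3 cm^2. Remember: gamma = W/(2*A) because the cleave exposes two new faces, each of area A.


Convert: A = 39.3 cm^2 = 0.00393 m^2, W = 6.63 mJ = 0.00663 J
Cleaving exposes two faces of area A, so total new surface = 2*A and gamma = W / (2*A)
gamma = 0.00663 / (2 * 0.00393)
gamma = 0.844 J/m^2

0.844


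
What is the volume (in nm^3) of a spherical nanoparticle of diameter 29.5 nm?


Radius r = 29.5/2 = 14.75 nm
Volume V = (4/3) * pi * r^3
V = (4/3) * pi * (14.75)^3
V = 13442.02 nm^3

13442.02


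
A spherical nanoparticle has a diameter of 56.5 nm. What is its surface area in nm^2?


Radius r = 56.5/2 = 28.25 nm
Surface area SA = 4 * pi * r^2
SA = 4 * pi * (28.25)^2
SA = 10028.75 nm^2

10028.75


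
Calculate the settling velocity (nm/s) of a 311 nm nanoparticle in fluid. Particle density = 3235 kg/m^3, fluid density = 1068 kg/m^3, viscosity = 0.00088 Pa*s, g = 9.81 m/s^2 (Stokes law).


Radius R = 311/2 nm = 1.555e-07 m
Density difference = 3235 - 1068 = 2167 kg/m^3
v = 2 * R^2 * (rho_p - rho_f) * g / (9 * eta)
v = 2 * (1.555e-07)^2 * 2167 * 9.81 / (9 * 0.00088)
v = 1.29806e-07 m/s = 129.8056 nm/s

129.8056


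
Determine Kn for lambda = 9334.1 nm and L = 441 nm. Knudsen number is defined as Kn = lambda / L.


Knudsen number Kn = lambda / L
Kn = 9334.1 / 441
Kn = 21.1658

21.1658


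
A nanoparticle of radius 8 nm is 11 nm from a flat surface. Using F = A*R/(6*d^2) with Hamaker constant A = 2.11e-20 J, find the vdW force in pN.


Convert to SI: R = 8 nm = 8e-09 m, d = 11 nm = 1.1e-08 m
F = A * R / (6 * d^2)
F = 2.11e-20 * 8e-09 / (6 * (1.1e-08)^2)
F = 2.32507e-13 N = 0.233 pN

0.233


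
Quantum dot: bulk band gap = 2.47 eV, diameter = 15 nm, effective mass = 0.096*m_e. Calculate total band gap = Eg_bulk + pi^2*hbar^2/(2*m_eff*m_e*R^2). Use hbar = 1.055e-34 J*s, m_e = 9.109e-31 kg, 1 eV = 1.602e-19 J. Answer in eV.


Radius R = 15/2 nm = 7.5e-09 m
Confinement energy dE = pi^2 * hbar^2 / (2 * m_eff * m_e * R^2)
dE = pi^2 * (1.055e-34)^2 / (2 * 0.096 * 9.109e-31 * (7.5e-09)^2) J, divided by 1.602e-19 J/eV
dE = 0.0697 eV
Total band gap = E_g(bulk) + dE = 2.47 + 0.0697 = 2.5397 eV

2.5397


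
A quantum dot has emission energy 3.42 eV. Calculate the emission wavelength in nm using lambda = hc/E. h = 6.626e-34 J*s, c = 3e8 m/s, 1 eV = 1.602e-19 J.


Convert energy: E = 3.42 eV = 3.42 * 1.602e-19 = 5.47884e-19 J
lambda = h*c / E = 6.626e-34 * 3e8 / 5.47884e-19
lambda = 3.62814e-07 m = 362.8 nm

362.8


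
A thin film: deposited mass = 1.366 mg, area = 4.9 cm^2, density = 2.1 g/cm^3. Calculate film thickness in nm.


Convert: m = 1.366 mg = 1.3660e-06 kg, A = 4.9 cm^2 = 4.9000e-04 m^2, rho = 2.1 g/cm^3 = 2100 kg/m^3
t = m / (A * rho)
t = 1.3660e-06 / (4.9000e-04 * 2100)
t = 1.3275e-06 m = 1327.5 nm

1327.5


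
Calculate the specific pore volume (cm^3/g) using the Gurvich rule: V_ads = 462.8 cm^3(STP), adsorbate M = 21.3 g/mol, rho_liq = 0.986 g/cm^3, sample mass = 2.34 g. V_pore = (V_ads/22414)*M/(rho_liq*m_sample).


Moles adsorbed n = V_ads / 22414 = 462.8 / 22414 = 2.064781e-02 mol
Liquid volume V_liq = n * M / rho_liq = 2.064781e-02 * 21.3 / 0.986 = 0.44604 cm^3
Specific pore volume V_pore = V_liq / m_sample = 0.44604 / 2.34
V_pore = 0.1906 cm^3/g

0.1906


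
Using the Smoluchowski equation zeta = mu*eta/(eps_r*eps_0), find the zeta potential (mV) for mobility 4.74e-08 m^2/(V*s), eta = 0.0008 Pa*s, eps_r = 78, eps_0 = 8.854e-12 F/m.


Smoluchowski equation: zeta = mu * eta / (eps_r * eps_0)
zeta = 4.74e-08 * 0.0008 / (78 * 8.854e-12)
zeta = 0.054908 V = 54.91 mV

54.91


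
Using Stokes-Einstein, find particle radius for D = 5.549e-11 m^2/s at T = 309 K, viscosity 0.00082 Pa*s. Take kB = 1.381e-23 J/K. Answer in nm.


Stokes-Einstein: R = kB*T / (6*pi*eta*D)
R = 1.381e-23 * 309 / (6 * pi * 0.00082 * 5.549e-11)
R = 4.97534e-09 m = 4.98 nm

4.98


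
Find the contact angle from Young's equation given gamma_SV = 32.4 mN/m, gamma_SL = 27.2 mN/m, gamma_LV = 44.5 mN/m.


cos(theta) = (gamma_SV - gamma_SL) / gamma_LV
cos(theta) = (32.4 - 27.2) / 44.5
cos(theta) = 0.116854
theta = arccos(0.116854) = 83.29 degrees

83.29


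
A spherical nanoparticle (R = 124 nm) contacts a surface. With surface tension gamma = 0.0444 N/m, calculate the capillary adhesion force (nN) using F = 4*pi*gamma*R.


Convert radius: R = 124 nm = 1.24e-07 m
F = 4 * pi * gamma * R
F = 4 * pi * 0.0444 * 1.24e-07
F = 6.91854e-08 N = 69.1854 nN

69.1854


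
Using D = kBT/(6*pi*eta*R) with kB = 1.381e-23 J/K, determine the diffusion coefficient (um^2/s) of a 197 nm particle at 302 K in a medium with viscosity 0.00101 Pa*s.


Radius R = 197/2 = 98.5 nm = 9.85e-08 m
D = kB*T / (6*pi*eta*R)
D = 1.381e-23 * 302 / (6 * pi * 0.00101 * 9.85e-08)
D = 2.22404e-12 m^2/s = 2.224 um^2/s

2.224


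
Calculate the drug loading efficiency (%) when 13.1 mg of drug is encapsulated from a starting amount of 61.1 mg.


Drug loading efficiency = (drug loaded / drug initial) * 100
DLE = 13.1 / 61.1 * 100
DLE = 0.2144 * 100
DLE = 21.44%

21.44


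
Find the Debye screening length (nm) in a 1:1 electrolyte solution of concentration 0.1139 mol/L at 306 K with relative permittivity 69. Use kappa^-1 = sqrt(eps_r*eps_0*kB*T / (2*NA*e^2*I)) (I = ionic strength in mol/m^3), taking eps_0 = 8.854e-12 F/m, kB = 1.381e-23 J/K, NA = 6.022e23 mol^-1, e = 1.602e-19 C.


Ionic strength I = 0.1139 * 1^2 * 1000 = 113.9 mol/m^3
kappa^-1 = sqrt(69 * 8.854e-12 * 1.381e-23 * 306 / (2 * 6.022e23 * (1.602e-19)^2 * 113.9))
kappa^-1 = 0.856 nm

0.856


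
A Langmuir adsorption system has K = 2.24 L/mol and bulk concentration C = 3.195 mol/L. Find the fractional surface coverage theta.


Langmuir isotherm: theta = K*C / (1 + K*C)
K*C = 2.24 * 3.195 = 7.1568
theta = 7.1568 / (1 + 7.1568) = 7.1568 / 8.1568
theta = 0.8774

0.8774


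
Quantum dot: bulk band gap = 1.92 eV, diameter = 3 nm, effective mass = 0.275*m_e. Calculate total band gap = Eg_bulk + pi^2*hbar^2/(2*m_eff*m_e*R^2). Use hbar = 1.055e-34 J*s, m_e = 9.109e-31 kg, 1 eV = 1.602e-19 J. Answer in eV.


Radius R = 3/2 nm = 1.5e-09 m
Confinement energy dE = pi^2 * hbar^2 / (2 * m_eff * m_e * R^2)
dE = pi^2 * (1.055e-34)^2 / (2 * 0.275 * 9.109e-31 * (1.5e-09)^2) J, divided by 1.602e-19 J/eV
dE = 0.6083 eV
Total band gap = E_g(bulk) + dE = 1.92 + 0.6083 = 2.5283 eV

2.5283


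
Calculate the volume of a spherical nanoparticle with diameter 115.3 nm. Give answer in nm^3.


Radius r = 115.3/2 = 57.65 nm
Volume V = (4/3) * pi * r^3
V = (4/3) * pi * (57.65)^3
V = 802576.69 nm^3

802576.69


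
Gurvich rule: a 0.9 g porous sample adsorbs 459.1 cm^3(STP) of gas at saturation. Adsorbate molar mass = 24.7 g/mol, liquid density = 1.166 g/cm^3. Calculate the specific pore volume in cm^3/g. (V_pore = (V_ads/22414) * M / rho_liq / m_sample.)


Moles adsorbed n = V_ads / 22414 = 459.1 / 22414 = 2.048273e-02 mol
Liquid volume V_liq = n * M / rho_liq = 2.048273e-02 * 24.7 / 1.166 = 0.43390 cm^3
Specific pore volume V_pore = V_liq / m_sample = 0.43390 / 0.9
V_pore = 0.4821 cm^3/g

0.4821


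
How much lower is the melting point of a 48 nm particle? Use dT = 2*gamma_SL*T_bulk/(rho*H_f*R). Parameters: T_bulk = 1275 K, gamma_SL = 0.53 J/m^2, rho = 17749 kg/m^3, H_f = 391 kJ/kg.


Radius R = 48/2 = 24 nm = 2.4e-08 m
Convert H_f = 391 kJ/kg = 391000 J/kg
dT = 2 * gamma_SL * T_bulk / (rho * H_f * R)
dT = 2 * 0.53 * 1275 / (17749 * 391000 * 2.4e-08)
dT = 8.1 K

8.1


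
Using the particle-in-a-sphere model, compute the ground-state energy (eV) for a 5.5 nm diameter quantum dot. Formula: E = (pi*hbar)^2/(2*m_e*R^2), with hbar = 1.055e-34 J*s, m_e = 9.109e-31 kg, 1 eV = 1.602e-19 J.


Radius R = 5.5/2 = 2.75 nm = 2.75e-09 m
E = (pi * 1.055e-34)^2 / (2 * 9.109e-31 * (2.75e-09)^2)
E(J) = 7.97331e-21
E = E(J) / 1.602e-19 = 0.0498 eV

0.0498


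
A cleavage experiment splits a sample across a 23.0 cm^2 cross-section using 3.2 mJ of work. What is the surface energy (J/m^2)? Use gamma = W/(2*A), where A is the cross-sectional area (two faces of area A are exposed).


Convert: A = 23.0 cm^2 = 0.0023 m^2, W = 3.2 mJ = 0.0032 J
Cleaving exposes two faces of area A, so total new surface = 2*A and gamma = W / (2*A)
gamma = 0.0032 / (2 * 0.0023)
gamma = 0.696 J/m^2

0.696


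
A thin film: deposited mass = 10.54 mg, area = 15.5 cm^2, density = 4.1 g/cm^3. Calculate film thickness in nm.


Convert: m = 10.54 mg = 1.0540e-05 kg, A = 15.5 cm^2 = 1.5500e-03 m^2, rho = 4.1 g/cm^3 = 4100 kg/m^3
t = m / (A * rho)
t = 1.0540e-05 / (1.5500e-03 * 4100)
t = 1.6585e-06 m = 1658.5 nm

1658.5


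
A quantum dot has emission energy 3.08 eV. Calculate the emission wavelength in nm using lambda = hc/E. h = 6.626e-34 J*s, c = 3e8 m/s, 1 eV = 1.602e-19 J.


Convert energy: E = 3.08 eV = 3.08 * 1.602e-19 = 4.93416e-19 J
lambda = h*c / E = 6.626e-34 * 3e8 / 4.93416e-19
lambda = 4.02865e-07 m = 402.9 nm

402.9


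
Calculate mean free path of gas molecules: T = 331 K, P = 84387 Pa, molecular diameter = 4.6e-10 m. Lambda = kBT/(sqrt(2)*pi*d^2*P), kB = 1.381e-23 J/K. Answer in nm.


Mean free path: lambda = kB*T / (sqrt(2) * pi * d^2 * P)
lambda = 1.381e-23 * 331 / (sqrt(2) * pi * (4.6e-10)^2 * 84387)
lambda = 5.7619e-08 m
lambda = 57.62 nm

57.62


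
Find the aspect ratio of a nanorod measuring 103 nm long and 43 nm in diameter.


Aspect ratio AR = length / diameter
AR = 103 / 43
AR = 2.4

2.4


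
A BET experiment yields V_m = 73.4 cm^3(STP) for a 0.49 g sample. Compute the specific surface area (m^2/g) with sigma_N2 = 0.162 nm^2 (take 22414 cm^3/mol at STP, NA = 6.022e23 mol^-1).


Number of moles in monolayer = V_m / 22414 = 73.4 / 22414 = 0.00327474
Number of molecules = moles * NA = 0.00327474 * 6.022e23
SA = molecules * sigma / mass
SA = (73.4 / 22414) * 6.022e23 * 0.162e-18 / 0.49
SA = 652.0 m^2/g

652.0


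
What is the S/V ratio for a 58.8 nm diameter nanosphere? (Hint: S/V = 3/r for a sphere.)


Radius r = 58.8/2 = 29.4 nm
S/V = 3 / r = 3 / 29.4
S/V = 0.102 nm^-1

0.102


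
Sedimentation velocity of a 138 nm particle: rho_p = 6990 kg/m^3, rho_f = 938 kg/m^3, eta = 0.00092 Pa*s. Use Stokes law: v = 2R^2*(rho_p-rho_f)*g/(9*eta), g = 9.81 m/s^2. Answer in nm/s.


Radius R = 138/2 nm = 6.9e-08 m
Density difference = 6990 - 938 = 6052 kg/m^3
v = 2 * R^2 * (rho_p - rho_f) * g / (9 * eta)
v = 2 * (6.9e-08)^2 * 6052 * 9.81 / (9 * 0.00092)
v = 6.82756e-08 m/s = 68.2756 nm/s

68.2756


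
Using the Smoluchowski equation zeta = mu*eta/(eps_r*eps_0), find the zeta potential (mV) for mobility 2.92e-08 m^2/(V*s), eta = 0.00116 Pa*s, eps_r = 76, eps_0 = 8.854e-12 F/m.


Smoluchowski equation: zeta = mu * eta / (eps_r * eps_0)
zeta = 2.92e-08 * 0.00116 / (76 * 8.854e-12)
zeta = 0.050337 V = 50.34 mV

50.34


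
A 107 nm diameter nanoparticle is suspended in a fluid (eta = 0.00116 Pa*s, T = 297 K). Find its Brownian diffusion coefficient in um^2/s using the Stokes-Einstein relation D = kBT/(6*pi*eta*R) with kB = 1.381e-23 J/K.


Radius R = 107/2 = 53.5 nm = 5.35e-08 m
D = kB*T / (6*pi*eta*R)
D = 1.381e-23 * 297 / (6 * pi * 0.00116 * 5.35e-08)
D = 3.5062e-12 m^2/s = 3.506 um^2/s

3.506


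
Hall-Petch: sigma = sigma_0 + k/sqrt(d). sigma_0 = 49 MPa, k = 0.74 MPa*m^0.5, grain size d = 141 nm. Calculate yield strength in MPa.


d = 141 nm = 1.41e-07 m
sqrt(d) = 0.0003754997
Hall-Petch contribution = k / sqrt(d) = 0.74 / 0.0003754997 = 1970.7 MPa
sigma = sigma_0 + k/sqrt(d) = 49 + 1970.7 = 2019.7 MPa

2019.7


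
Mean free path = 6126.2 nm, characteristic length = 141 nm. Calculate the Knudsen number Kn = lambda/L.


Knudsen number Kn = lambda / L
Kn = 6126.2 / 141
Kn = 43.4482

43.4482


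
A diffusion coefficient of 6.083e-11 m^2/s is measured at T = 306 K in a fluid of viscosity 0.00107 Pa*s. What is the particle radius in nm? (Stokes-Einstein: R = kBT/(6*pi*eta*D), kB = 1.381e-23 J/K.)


Stokes-Einstein: R = kB*T / (6*pi*eta*D)
R = 1.381e-23 * 306 / (6 * pi * 0.00107 * 6.083e-11)
R = 3.44439e-09 m = 3.44 nm

3.44


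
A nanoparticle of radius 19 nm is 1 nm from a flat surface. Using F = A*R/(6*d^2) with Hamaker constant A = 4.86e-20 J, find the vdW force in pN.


Convert to SI: R = 19 nm = 1.9e-08 m, d = 1 nm = 1e-09 m
F = A * R / (6 * d^2)
F = 4.86e-20 * 1.9e-08 / (6 * (1e-09)^2)
F = 1.539e-10 N = 153.9 pN

153.9


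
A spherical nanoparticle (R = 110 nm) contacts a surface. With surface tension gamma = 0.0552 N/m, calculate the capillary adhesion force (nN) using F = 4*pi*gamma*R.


Convert radius: R = 110 nm = 1.1e-07 m
F = 4 * pi * gamma * R
F = 4 * pi * 0.0552 * 1.1e-07
F = 7.6303e-08 N = 76.303 nN

76.303


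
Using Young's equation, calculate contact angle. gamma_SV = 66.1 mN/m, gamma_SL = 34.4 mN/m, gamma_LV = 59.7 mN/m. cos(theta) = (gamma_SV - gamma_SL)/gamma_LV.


cos(theta) = (gamma_SV - gamma_SL) / gamma_LV
cos(theta) = (66.1 - 34.4) / 59.7
cos(theta) = 0.530988
theta = arccos(0.530988) = 57.93 degrees

57.93


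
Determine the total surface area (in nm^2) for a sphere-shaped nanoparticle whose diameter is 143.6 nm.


Radius r = 143.6/2 = 71.8 nm
Surface area SA = 4 * pi * r^2
SA = 4 * pi * (71.8)^2
SA = 64782.66 nm^2

64782.66


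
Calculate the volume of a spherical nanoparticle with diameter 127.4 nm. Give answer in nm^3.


Radius r = 127.4/2 = 63.7 nm
Volume V = (4/3) * pi * r^3
V = (4/3) * pi * (63.7)^3
V = 1082696.93 nm^3

1082696.93


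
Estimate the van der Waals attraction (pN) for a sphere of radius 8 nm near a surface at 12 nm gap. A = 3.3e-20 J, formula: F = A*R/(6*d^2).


Convert to SI: R = 8 nm = 8e-09 m, d = 12 nm = 1.2e-08 m
F = A * R / (6 * d^2)
F = 3.3e-20 * 8e-09 / (6 * (1.2e-08)^2)
F = 3.05556e-13 N = 0.306 pN

0.306


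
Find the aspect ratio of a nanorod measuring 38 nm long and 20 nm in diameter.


Aspect ratio AR = length / diameter
AR = 38 / 20
AR = 1.9

1.9


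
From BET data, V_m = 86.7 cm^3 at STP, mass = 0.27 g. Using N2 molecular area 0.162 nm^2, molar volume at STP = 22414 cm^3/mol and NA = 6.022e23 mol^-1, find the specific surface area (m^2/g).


Number of moles in monolayer = V_m / 22414 = 86.7 / 22414 = 0.00386812
Number of molecules = moles * NA = 0.00386812 * 6.022e23
SA = molecules * sigma / mass
SA = (86.7 / 22414) * 6.022e23 * 0.162e-18 / 0.27
SA = 1397.6 m^2/g

1397.6


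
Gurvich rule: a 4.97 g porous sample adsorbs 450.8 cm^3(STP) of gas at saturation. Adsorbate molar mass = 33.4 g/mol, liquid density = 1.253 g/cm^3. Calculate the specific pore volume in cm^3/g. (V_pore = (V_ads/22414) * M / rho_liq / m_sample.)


Moles adsorbed n = V_ads / 22414 = 450.8 / 22414 = 2.011243e-02 mol
Liquid volume V_liq = n * M / rho_liq = 2.011243e-02 * 33.4 / 1.253 = 0.53612 cm^3
Specific pore volume V_pore = V_liq / m_sample = 0.53612 / 4.97
V_pore = 0.1079 cm^3/g

0.1079


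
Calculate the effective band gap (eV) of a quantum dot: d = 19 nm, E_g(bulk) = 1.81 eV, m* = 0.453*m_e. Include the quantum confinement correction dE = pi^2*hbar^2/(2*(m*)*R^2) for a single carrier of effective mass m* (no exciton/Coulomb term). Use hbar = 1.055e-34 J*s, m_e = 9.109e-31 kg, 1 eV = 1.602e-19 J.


Radius R = 19/2 nm = 9.5e-09 m
Confinement energy dE = pi^2 * hbar^2 / (2 * m_eff * m_e * R^2)
dE = pi^2 * (1.055e-34)^2 / (2 * 0.453 * 9.109e-31 * (9.5e-09)^2) J, divided by 1.602e-19 J/eV
dE = 0.0092 eV
Total band gap = E_g(bulk) + dE = 1.81 + 0.0092 = 1.8192 eV

1.8192


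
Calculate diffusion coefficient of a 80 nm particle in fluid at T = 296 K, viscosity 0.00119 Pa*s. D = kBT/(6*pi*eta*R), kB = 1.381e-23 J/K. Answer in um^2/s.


Radius R = 80/2 = 40 nm = 4e-08 m
D = kB*T / (6*pi*eta*R)
D = 1.381e-23 * 296 / (6 * pi * 0.00119 * 4e-08)
D = 4.55593e-12 m^2/s = 4.556 um^2/s

4.556


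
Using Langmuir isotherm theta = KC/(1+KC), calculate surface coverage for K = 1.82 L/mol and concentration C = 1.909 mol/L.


Langmuir isotherm: theta = K*C / (1 + K*C)
K*C = 1.82 * 1.909 = 3.47438
theta = 3.47438 / (1 + 3.47438) = 3.47438 / 4.47438
theta = 0.7765

0.7765


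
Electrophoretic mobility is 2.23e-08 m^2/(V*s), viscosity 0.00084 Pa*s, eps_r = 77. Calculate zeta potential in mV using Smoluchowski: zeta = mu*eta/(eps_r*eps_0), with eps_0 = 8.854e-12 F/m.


Smoluchowski equation: zeta = mu * eta / (eps_r * eps_0)
zeta = 2.23e-08 * 0.00084 / (77 * 8.854e-12)
zeta = 0.027476 V = 27.48 mV

27.48


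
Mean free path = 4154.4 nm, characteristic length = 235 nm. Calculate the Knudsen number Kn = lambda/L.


Knudsen number Kn = lambda / L
Kn = 4154.4 / 235
Kn = 17.6783

17.6783


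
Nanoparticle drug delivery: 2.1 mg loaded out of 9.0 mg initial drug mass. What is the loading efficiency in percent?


Drug loading efficiency = (drug loaded / drug initial) * 100
DLE = 2.1 / 9.0 * 100
DLE = 0.2333 * 100
DLE = 23.33%

23.33


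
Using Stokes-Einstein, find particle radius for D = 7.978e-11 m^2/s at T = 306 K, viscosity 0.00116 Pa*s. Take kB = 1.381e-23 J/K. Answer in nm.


Stokes-Einstein: R = kB*T / (6*pi*eta*D)
R = 1.381e-23 * 306 / (6 * pi * 0.00116 * 7.978e-11)
R = 2.42249e-09 m = 2.42 nm

2.42


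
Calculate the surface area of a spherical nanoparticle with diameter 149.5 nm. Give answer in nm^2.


Radius r = 149.5/2 = 74.75 nm
Surface area SA = 4 * pi * r^2
SA = 4 * pi * (74.75)^2
SA = 70215.38 nm^2

70215.38


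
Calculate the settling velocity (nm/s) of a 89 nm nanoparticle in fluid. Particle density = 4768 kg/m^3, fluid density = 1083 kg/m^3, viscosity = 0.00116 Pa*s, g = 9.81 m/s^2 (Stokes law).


Radius R = 89/2 nm = 4.45e-08 m
Density difference = 4768 - 1083 = 3685 kg/m^3
v = 2 * R^2 * (rho_p - rho_f) * g / (9 * eta)
v = 2 * (4.45e-08)^2 * 3685 * 9.81 / (9 * 0.00116)
v = 1.37137e-08 m/s = 13.7137 nm/s

13.7137


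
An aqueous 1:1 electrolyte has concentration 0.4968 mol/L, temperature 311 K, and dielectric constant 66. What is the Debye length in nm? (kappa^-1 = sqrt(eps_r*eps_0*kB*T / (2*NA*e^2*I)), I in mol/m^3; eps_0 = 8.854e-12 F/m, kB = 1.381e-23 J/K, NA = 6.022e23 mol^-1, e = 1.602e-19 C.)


Ionic strength I = 0.4968 * 1^2 * 1000 = 496.8 mol/m^3
kappa^-1 = sqrt(66 * 8.854e-12 * 1.381e-23 * 311 / (2 * 6.022e23 * (1.602e-19)^2 * 496.8))
kappa^-1 = 0.404 nm

0.404


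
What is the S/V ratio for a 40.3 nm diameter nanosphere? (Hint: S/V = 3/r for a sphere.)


Radius r = 40.3/2 = 20.15 nm
S/V = 3 / r = 3 / 20.15
S/V = 0.1489 nm^-1

0.1489


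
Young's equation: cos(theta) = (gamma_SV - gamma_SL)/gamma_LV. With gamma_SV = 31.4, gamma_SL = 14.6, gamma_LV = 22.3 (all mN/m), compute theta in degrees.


cos(theta) = (gamma_SV - gamma_SL) / gamma_LV
cos(theta) = (31.4 - 14.6) / 22.3
cos(theta) = 0.753363
theta = arccos(0.753363) = 41.12 degrees

41.12


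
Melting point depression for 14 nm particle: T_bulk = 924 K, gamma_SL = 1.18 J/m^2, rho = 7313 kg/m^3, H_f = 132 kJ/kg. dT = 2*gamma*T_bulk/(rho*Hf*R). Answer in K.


Radius R = 14/2 = 7 nm = 7e-09 m
Convert H_f = 132 kJ/kg = 132000 J/kg
dT = 2 * gamma_SL * T_bulk / (rho * H_f * R)
dT = 2 * 1.18 * 924 / (7313 * 132000 * 7e-09)
dT = 322.7 K

322.7


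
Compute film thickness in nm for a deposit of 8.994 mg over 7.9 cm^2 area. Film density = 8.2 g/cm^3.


Convert: m = 8.994 mg = 8.9940e-06 kg, A = 7.9 cm^2 = 7.9000e-04 m^2, rho = 8.2 g/cm^3 = 8200 kg/m^3
t = m / (A * rho)
t = 8.9940e-06 / (7.9000e-04 * 8200)
t = 1.3884e-06 m = 1388.4 nm

1388.4


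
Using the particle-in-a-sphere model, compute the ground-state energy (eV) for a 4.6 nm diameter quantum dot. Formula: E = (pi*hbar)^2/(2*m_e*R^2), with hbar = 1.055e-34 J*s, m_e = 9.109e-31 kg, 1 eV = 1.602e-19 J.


Radius R = 4.6/2 = 2.3 nm = 2.3e-09 m
E = (pi * 1.055e-34)^2 / (2 * 9.109e-31 * (2.3e-09)^2)
E(J) = 1.13985e-20
E = E(J) / 1.602e-19 = 0.0712 eV

0.0712


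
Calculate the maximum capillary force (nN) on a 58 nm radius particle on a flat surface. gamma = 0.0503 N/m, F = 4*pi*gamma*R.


Convert radius: R = 58 nm = 5.8e-08 m
F = 4 * pi * gamma * R
F = 4 * pi * 0.0503 * 5.8e-08
F = 3.66611e-08 N = 36.6611 nN

36.6611


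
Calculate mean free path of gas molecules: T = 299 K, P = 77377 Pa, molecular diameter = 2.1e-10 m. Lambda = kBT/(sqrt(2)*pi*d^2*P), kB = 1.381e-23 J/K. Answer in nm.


Mean free path: lambda = kB*T / (sqrt(2) * pi * d^2 * P)
lambda = 1.381e-23 * 299 / (sqrt(2) * pi * (2.1e-10)^2 * 77377)
lambda = 2.72364e-07 m
lambda = 272.36 nm

272.36


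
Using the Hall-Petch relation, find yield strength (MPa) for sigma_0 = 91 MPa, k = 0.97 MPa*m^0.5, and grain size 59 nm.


d = 59 nm = 5.9e-08 m
sqrt(d) = 0.0002428992
Hall-Petch contribution = k / sqrt(d) = 0.97 / 0.0002428992 = 3993.4 MPa
sigma = sigma_0 + k/sqrt(d) = 91 + 3993.4 = 4084.4 MPa

4084.4


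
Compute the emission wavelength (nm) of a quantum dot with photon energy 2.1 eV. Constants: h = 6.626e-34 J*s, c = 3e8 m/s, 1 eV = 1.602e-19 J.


Convert energy: E = 2.1 eV = 2.1 * 1.602e-19 = 3.3642e-19 J
lambda = h*c / E = 6.626e-34 * 3e8 / 3.3642e-19
lambda = 5.90869e-07 m = 590.9 nm

590.9


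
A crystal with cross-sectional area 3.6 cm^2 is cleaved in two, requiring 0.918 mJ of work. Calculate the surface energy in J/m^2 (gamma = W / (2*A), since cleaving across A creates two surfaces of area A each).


Convert: A = 3.6 cm^2 = 0.00036 m^2, W = 0.918 mJ = 0.000918 J
Cleaving exposes two faces of area A, so total new surface = 2*A and gamma = W / (2*A)
gamma = 0.000918 / (2 * 0.00036)
gamma = 1.275 J/m^2

1.275


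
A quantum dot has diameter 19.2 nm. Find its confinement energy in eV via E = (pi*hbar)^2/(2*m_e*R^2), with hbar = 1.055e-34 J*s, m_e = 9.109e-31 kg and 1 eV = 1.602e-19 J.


Radius R = 19.2/2 = 9.6 nm = 9.6e-09 m
E = (pi * 1.055e-34)^2 / (2 * 9.109e-31 * (9.6e-09)^2)
E(J) = 6.54277e-22
E = E(J) / 1.602e-19 = 0.0041 eV

0.0041


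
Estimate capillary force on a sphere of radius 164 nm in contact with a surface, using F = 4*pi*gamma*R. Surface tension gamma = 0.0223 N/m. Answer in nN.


Convert radius: R = 164 nm = 1.64e-07 m
F = 4 * pi * gamma * R
F = 4 * pi * 0.0223 * 1.64e-07
F = 4.59577e-08 N = 45.9577 nN

45.9577


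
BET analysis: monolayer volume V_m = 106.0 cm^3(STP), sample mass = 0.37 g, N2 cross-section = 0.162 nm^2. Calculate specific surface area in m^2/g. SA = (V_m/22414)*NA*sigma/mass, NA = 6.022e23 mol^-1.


Number of moles in monolayer = V_m / 22414 = 106.0 / 22414 = 0.00472919
Number of molecules = moles * NA = 0.00472919 * 6.022e23
SA = molecules * sigma / mass
SA = (106.0 / 22414) * 6.022e23 * 0.162e-18 / 0.37
SA = 1246.9 m^2/g

1246.9


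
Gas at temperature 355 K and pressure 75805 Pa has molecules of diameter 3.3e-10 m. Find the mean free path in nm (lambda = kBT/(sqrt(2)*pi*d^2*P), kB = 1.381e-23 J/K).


Mean free path: lambda = kB*T / (sqrt(2) * pi * d^2 * P)
lambda = 1.381e-23 * 355 / (sqrt(2) * pi * (3.3e-10)^2 * 75805)
lambda = 1.33669e-07 m
lambda = 133.67 nm

133.67


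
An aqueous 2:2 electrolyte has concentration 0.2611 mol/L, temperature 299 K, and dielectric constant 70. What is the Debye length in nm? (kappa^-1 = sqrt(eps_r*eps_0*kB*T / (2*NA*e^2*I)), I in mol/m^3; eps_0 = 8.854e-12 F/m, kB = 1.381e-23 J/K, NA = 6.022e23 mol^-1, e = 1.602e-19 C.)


Ionic strength I = 0.2611 * 2^2 * 1000 = 1044.4 mol/m^3
kappa^-1 = sqrt(70 * 8.854e-12 * 1.381e-23 * 299 / (2 * 6.022e23 * (1.602e-19)^2 * 1044.4))
kappa^-1 = 0.282 nm

0.282


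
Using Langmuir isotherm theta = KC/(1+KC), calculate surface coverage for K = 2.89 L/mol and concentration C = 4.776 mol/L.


Langmuir isotherm: theta = K*C / (1 + K*C)
K*C = 2.89 * 4.776 = 13.80264
theta = 13.80264 / (1 + 13.80264) = 13.80264 / 14.80264
theta = 0.9324

0.9324


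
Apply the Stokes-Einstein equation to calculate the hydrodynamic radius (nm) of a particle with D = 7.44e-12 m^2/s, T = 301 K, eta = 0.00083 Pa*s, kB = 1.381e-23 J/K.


Stokes-Einstein: R = kB*T / (6*pi*eta*D)
R = 1.381e-23 * 301 / (6 * pi * 0.00083 * 7.44e-12)
R = 3.57115e-08 m = 35.71 nm

35.71


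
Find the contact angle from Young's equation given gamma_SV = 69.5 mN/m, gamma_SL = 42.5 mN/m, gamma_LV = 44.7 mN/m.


cos(theta) = (gamma_SV - gamma_SL) / gamma_LV
cos(theta) = (69.5 - 42.5) / 44.7
cos(theta) = 0.604027
theta = arccos(0.604027) = 52.84 degrees

52.84


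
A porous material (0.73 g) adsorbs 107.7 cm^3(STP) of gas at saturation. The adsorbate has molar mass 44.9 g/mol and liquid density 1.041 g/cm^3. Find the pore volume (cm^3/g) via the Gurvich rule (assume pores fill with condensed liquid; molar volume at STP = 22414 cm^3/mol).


Moles adsorbed n = V_ads / 22414 = 107.7 / 22414 = 4.805033e-03 mol
Liquid volume V_liq = n * M / rho_liq = 4.805033e-03 * 44.9 / 1.041 = 0.20725 cm^3
Specific pore volume V_pore = V_liq / m_sample = 0.20725 / 0.73
V_pore = 0.2839 cm^3/g

0.2839


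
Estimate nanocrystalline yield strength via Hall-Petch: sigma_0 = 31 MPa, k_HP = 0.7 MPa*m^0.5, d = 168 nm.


d = 168 nm = 1.68e-07 m
sqrt(d) = 0.000409878
Hall-Petch contribution = k / sqrt(d) = 0.7 / 0.000409878 = 1707.8 MPa
sigma = sigma_0 + k/sqrt(d) = 31 + 1707.8 = 1738.8 MPa

1738.8


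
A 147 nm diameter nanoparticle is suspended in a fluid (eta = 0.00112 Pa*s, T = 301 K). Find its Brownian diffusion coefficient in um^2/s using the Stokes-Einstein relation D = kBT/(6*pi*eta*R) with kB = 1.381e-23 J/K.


Radius R = 147/2 = 73.5 nm = 7.35e-08 m
D = kB*T / (6*pi*eta*R)
D = 1.381e-23 * 301 / (6 * pi * 0.00112 * 7.35e-08)
D = 2.67888e-12 m^2/s = 2.679 um^2/s

2.679


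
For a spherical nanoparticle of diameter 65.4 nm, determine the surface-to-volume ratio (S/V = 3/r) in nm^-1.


Radius r = 65.4/2 = 32.7 nm
S/V = 3 / r = 3 / 32.7
S/V = 0.0917 nm^-1

0.0917


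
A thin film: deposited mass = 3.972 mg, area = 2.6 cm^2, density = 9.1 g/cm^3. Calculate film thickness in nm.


Convert: m = 3.972 mg = 3.9720e-06 kg, A = 2.6 cm^2 = 2.6000e-04 m^2, rho = 9.1 g/cm^3 = 9100 kg/m^3
t = m / (A * rho)
t = 3.9720e-06 / (2.6000e-04 * 9100)
t = 1.6788e-06 m = 1678.8 nm

1678.8


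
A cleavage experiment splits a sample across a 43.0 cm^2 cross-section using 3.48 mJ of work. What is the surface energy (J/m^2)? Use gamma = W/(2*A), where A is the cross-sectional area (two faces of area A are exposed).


Convert: A = 43.0 cm^2 = 0.0043 m^2, W = 3.48 mJ = 0.00348 J
Cleaving exposes two faces of area A, so total new surface = 2*A and gamma = W / (2*A)
gamma = 0.00348 / (2 * 0.0043)
gamma = 0.405 J/m^2

0.405


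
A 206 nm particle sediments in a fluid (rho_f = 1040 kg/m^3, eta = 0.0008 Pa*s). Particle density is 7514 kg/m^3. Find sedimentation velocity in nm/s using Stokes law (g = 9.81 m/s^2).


Radius R = 206/2 nm = 1.03e-07 m
Density difference = 7514 - 1040 = 6474 kg/m^3
v = 2 * R^2 * (rho_p - rho_f) * g / (9 * eta)
v = 2 * (1.03e-07)^2 * 6474 * 9.81 / (9 * 0.0008)
v = 1.8716e-07 m/s = 187.1603 nm/s

187.1603


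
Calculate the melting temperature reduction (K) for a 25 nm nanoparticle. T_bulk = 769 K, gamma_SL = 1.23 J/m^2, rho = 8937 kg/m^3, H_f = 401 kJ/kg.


Radius R = 25/2 = 12.5 nm = 1.25e-08 m
Convert H_f = 401 kJ/kg = 401000 J/kg
dT = 2 * gamma_SL * T_bulk / (rho * H_f * R)
dT = 2 * 1.23 * 769 / (8937 * 401000 * 1.25e-08)
dT = 42.2 K

42.2
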